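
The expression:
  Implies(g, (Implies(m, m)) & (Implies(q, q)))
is always true.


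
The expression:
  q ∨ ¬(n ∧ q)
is always true.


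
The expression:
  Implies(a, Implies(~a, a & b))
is always true.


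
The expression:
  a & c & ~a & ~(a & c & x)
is never true.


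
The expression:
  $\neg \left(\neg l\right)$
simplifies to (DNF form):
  $l$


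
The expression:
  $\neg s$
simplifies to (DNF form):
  $\neg s$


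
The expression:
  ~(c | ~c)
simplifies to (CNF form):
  False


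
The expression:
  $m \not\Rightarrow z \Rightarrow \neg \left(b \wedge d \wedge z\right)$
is always true.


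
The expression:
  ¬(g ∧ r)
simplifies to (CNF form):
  ¬g ∨ ¬r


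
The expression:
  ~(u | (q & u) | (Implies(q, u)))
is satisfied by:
  {q: True, u: False}


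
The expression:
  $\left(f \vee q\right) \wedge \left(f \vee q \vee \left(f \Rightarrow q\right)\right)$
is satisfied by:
  {q: True, f: True}
  {q: True, f: False}
  {f: True, q: False}


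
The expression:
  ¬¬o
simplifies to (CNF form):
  o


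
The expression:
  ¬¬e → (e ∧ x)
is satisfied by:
  {x: True, e: False}
  {e: False, x: False}
  {e: True, x: True}


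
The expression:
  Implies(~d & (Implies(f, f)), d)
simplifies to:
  d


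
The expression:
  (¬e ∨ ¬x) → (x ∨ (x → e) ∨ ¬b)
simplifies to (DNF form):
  True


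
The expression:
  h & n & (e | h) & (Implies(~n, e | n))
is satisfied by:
  {h: True, n: True}


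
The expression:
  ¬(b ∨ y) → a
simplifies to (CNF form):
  a ∨ b ∨ y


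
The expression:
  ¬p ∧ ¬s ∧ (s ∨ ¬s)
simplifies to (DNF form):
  ¬p ∧ ¬s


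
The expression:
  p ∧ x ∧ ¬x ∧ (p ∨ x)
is never true.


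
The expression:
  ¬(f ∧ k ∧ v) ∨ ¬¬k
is always true.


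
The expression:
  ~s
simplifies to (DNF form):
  ~s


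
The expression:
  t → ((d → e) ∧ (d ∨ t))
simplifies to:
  e ∨ ¬d ∨ ¬t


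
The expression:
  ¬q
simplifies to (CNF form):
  ¬q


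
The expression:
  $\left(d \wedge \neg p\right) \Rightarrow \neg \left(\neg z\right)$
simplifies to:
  $p \vee z \vee \neg d$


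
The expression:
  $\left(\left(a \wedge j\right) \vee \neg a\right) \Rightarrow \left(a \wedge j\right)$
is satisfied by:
  {a: True}


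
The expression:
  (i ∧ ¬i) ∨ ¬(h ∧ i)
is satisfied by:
  {h: False, i: False}
  {i: True, h: False}
  {h: True, i: False}


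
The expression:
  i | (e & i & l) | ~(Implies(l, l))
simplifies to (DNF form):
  i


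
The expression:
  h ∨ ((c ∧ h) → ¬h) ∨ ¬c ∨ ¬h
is always true.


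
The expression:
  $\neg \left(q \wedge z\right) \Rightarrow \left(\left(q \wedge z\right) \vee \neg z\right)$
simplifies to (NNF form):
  $q \vee \neg z$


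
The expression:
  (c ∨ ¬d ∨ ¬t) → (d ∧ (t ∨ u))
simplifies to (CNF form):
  d ∧ (t ∨ u)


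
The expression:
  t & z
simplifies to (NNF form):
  t & z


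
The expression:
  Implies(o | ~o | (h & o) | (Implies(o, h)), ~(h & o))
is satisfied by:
  {h: False, o: False}
  {o: True, h: False}
  {h: True, o: False}


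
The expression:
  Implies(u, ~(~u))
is always true.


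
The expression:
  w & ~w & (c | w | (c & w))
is never true.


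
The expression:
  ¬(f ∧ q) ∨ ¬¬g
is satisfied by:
  {g: True, q: False, f: False}
  {g: False, q: False, f: False}
  {f: True, g: True, q: False}
  {f: True, g: False, q: False}
  {q: True, g: True, f: False}
  {q: True, g: False, f: False}
  {q: True, f: True, g: True}


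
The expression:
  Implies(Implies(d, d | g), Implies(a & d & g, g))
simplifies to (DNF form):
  True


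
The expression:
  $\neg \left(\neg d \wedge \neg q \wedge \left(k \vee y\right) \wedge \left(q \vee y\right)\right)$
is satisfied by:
  {d: True, q: True, y: False}
  {d: True, y: False, q: False}
  {q: True, y: False, d: False}
  {q: False, y: False, d: False}
  {d: True, q: True, y: True}
  {d: True, y: True, q: False}
  {q: True, y: True, d: False}


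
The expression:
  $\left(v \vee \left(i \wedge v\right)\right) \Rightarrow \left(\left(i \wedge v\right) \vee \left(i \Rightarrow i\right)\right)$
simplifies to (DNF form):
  $\text{True}$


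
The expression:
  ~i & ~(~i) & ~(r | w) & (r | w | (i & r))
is never true.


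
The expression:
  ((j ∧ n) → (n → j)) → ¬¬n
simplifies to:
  n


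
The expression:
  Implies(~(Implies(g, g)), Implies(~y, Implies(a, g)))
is always true.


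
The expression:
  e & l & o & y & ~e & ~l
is never true.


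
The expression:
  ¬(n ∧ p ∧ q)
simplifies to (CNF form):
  ¬n ∨ ¬p ∨ ¬q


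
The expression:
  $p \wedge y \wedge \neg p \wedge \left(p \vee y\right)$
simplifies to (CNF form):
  $\text{False}$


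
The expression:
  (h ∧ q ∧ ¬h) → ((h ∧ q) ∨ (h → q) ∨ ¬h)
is always true.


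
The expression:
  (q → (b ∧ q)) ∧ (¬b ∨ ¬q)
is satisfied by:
  {q: False}


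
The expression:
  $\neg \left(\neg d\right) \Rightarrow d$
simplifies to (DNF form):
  $\text{True}$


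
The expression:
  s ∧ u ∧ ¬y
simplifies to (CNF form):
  s ∧ u ∧ ¬y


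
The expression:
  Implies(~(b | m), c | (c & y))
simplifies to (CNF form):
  b | c | m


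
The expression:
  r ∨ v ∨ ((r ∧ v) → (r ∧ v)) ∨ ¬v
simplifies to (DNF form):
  True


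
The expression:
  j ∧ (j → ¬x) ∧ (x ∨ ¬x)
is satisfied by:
  {j: True, x: False}


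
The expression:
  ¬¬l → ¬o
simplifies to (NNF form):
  ¬l ∨ ¬o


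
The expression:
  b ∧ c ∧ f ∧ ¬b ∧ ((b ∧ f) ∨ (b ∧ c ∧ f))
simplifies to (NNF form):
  False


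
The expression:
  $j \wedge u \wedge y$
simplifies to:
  $j \wedge u \wedge y$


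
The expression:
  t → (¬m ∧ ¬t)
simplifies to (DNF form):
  ¬t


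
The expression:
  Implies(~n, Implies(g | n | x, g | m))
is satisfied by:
  {n: True, m: True, g: True, x: False}
  {n: True, m: True, g: False, x: False}
  {n: True, g: True, m: False, x: False}
  {n: True, g: False, m: False, x: False}
  {m: True, g: True, n: False, x: False}
  {m: True, n: False, g: False, x: False}
  {m: False, g: True, n: False, x: False}
  {m: False, n: False, g: False, x: False}
  {n: True, x: True, m: True, g: True}
  {n: True, x: True, m: True, g: False}
  {n: True, x: True, g: True, m: False}
  {n: True, x: True, g: False, m: False}
  {x: True, m: True, g: True, n: False}
  {x: True, m: True, g: False, n: False}
  {x: True, g: True, m: False, n: False}


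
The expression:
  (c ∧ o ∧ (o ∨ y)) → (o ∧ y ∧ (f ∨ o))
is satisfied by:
  {y: True, c: False, o: False}
  {c: False, o: False, y: False}
  {y: True, o: True, c: False}
  {o: True, c: False, y: False}
  {y: True, c: True, o: False}
  {c: True, y: False, o: False}
  {y: True, o: True, c: True}


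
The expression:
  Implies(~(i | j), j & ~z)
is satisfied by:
  {i: True, j: True}
  {i: True, j: False}
  {j: True, i: False}


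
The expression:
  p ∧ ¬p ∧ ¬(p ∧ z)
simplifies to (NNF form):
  False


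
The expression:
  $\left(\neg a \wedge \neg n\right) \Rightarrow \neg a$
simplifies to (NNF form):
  $\text{True}$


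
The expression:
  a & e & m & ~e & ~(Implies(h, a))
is never true.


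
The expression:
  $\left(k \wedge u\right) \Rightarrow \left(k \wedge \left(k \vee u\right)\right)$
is always true.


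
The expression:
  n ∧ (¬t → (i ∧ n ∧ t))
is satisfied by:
  {t: True, n: True}


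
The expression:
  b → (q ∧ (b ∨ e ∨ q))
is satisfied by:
  {q: True, b: False}
  {b: False, q: False}
  {b: True, q: True}


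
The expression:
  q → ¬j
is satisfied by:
  {q: False, j: False}
  {j: True, q: False}
  {q: True, j: False}


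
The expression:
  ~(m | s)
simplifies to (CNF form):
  ~m & ~s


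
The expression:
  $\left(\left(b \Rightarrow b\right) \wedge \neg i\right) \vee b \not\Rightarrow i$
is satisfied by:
  {i: False}


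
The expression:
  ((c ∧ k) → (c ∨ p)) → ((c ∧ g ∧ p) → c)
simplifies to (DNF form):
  True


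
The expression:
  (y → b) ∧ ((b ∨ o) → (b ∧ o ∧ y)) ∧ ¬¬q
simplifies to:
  q ∧ (b ∨ ¬y) ∧ (o ∨ ¬b) ∧ (y ∨ ¬o)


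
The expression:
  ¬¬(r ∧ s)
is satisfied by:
  {r: True, s: True}


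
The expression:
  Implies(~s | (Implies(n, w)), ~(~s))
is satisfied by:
  {s: True}


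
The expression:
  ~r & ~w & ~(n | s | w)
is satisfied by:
  {n: False, w: False, r: False, s: False}


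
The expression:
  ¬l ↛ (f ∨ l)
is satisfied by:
  {l: False, f: False}


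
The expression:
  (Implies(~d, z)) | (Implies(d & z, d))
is always true.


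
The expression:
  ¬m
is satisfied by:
  {m: False}


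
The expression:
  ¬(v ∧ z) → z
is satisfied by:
  {z: True}


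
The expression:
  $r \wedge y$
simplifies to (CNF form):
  $r \wedge y$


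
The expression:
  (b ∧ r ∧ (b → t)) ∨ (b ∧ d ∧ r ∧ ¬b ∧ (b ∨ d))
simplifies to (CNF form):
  b ∧ r ∧ t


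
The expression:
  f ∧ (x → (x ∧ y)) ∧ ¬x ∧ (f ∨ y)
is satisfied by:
  {f: True, x: False}


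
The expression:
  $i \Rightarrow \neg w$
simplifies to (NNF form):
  $\neg i \vee \neg w$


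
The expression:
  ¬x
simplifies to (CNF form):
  ¬x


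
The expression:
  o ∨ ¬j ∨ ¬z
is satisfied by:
  {o: True, z: False, j: False}
  {z: False, j: False, o: False}
  {j: True, o: True, z: False}
  {j: True, z: False, o: False}
  {o: True, z: True, j: False}
  {z: True, o: False, j: False}
  {j: True, z: True, o: True}


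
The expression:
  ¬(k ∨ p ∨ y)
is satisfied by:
  {y: False, p: False, k: False}


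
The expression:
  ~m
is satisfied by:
  {m: False}


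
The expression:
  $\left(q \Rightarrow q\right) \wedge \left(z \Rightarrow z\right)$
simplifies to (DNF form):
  $\text{True}$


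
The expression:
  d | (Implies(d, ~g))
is always true.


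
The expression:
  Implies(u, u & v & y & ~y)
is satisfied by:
  {u: False}


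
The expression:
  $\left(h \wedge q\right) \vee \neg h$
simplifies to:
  $q \vee \neg h$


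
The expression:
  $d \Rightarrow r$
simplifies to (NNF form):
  $r \vee \neg d$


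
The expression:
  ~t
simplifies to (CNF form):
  ~t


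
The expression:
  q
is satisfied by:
  {q: True}


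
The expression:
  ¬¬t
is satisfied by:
  {t: True}


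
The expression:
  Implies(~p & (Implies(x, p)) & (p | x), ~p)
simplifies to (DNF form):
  True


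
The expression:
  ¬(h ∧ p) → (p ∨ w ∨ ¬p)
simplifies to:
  True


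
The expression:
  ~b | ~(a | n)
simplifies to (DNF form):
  ~b | (~a & ~n)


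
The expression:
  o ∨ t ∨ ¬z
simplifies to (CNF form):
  o ∨ t ∨ ¬z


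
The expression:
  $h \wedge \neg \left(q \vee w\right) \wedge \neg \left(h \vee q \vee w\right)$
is never true.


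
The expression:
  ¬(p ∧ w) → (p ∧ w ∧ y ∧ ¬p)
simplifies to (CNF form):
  p ∧ w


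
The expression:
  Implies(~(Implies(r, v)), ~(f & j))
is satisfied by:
  {v: True, r: False, j: False, f: False}
  {f: False, r: False, v: False, j: False}
  {f: True, v: True, r: False, j: False}
  {f: True, r: False, v: False, j: False}
  {j: True, v: True, f: False, r: False}
  {j: True, f: False, r: False, v: False}
  {j: True, f: True, v: True, r: False}
  {j: True, f: True, r: False, v: False}
  {v: True, r: True, j: False, f: False}
  {r: True, j: False, v: False, f: False}
  {f: True, r: True, v: True, j: False}
  {f: True, r: True, j: False, v: False}
  {v: True, r: True, j: True, f: False}
  {r: True, j: True, f: False, v: False}
  {f: True, r: True, j: True, v: True}


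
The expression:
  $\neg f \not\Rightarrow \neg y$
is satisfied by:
  {y: True, f: False}


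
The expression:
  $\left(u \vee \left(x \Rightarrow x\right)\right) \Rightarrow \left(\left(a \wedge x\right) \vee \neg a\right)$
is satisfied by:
  {x: True, a: False}
  {a: False, x: False}
  {a: True, x: True}


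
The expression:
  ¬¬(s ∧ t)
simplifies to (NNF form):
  s ∧ t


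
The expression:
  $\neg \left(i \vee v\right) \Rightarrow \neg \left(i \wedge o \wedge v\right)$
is always true.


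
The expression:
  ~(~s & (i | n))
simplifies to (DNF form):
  s | (~i & ~n)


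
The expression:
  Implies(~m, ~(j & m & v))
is always true.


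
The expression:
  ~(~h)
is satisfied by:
  {h: True}


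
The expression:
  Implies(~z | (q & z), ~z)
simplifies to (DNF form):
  ~q | ~z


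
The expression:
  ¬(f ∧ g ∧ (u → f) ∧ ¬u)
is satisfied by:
  {u: True, g: False, f: False}
  {g: False, f: False, u: False}
  {f: True, u: True, g: False}
  {f: True, g: False, u: False}
  {u: True, g: True, f: False}
  {g: True, u: False, f: False}
  {f: True, g: True, u: True}


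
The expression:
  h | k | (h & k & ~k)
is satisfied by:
  {k: True, h: True}
  {k: True, h: False}
  {h: True, k: False}


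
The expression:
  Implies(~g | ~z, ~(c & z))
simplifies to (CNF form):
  g | ~c | ~z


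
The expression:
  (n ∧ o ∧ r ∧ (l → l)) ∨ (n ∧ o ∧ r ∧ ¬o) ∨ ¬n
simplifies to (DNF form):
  (o ∧ r) ∨ ¬n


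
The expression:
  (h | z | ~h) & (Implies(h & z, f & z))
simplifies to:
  f | ~h | ~z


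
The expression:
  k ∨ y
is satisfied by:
  {y: True, k: True}
  {y: True, k: False}
  {k: True, y: False}


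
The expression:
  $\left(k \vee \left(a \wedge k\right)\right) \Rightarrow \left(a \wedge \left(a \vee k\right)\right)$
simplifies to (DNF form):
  $a \vee \neg k$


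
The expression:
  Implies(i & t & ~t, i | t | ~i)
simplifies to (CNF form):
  True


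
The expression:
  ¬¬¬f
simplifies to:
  ¬f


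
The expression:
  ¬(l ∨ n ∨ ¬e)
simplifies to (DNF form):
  e ∧ ¬l ∧ ¬n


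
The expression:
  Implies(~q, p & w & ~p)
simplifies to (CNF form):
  q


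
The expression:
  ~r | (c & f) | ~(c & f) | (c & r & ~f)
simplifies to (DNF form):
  True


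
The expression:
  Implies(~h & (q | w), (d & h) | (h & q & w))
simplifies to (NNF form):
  h | (~q & ~w)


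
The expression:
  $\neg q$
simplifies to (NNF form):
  $\neg q$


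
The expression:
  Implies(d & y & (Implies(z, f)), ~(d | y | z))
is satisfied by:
  {z: True, f: False, y: False, d: False}
  {d: False, f: False, z: False, y: False}
  {z: True, f: True, d: False, y: False}
  {f: True, d: False, z: False, y: False}
  {d: True, z: True, f: False, y: False}
  {d: True, f: False, z: False, y: False}
  {d: True, z: True, f: True, y: False}
  {d: True, f: True, z: False, y: False}
  {y: True, z: True, d: False, f: False}
  {y: True, d: False, f: False, z: False}
  {y: True, z: True, f: True, d: False}
  {y: True, f: True, d: False, z: False}
  {y: True, z: True, d: True, f: False}


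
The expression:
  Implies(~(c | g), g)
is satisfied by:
  {c: True, g: True}
  {c: True, g: False}
  {g: True, c: False}


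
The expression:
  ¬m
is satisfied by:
  {m: False}


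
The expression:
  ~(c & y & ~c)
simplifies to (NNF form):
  True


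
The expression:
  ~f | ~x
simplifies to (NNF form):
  ~f | ~x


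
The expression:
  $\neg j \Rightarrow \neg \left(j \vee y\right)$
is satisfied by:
  {j: True, y: False}
  {y: False, j: False}
  {y: True, j: True}


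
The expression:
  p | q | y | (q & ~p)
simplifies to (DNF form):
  p | q | y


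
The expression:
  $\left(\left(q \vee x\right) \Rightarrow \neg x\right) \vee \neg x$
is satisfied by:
  {x: False}


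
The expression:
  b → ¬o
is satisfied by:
  {o: False, b: False}
  {b: True, o: False}
  {o: True, b: False}


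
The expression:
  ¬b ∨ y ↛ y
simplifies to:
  ¬b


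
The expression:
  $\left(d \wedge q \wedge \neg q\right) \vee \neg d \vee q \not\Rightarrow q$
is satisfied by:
  {d: False}


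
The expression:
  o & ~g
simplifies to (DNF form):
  o & ~g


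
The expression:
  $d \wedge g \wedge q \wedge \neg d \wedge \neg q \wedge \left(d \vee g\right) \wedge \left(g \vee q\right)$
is never true.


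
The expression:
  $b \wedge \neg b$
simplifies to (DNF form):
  $\text{False}$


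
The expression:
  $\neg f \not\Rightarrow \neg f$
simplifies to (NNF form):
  $\text{False}$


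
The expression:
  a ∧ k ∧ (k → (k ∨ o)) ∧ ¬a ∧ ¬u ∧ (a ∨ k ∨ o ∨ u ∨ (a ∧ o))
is never true.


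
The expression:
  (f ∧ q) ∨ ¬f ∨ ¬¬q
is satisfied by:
  {q: True, f: False}
  {f: False, q: False}
  {f: True, q: True}


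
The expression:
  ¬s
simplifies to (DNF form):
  ¬s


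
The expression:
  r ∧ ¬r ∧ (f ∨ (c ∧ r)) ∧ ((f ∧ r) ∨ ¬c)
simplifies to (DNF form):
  False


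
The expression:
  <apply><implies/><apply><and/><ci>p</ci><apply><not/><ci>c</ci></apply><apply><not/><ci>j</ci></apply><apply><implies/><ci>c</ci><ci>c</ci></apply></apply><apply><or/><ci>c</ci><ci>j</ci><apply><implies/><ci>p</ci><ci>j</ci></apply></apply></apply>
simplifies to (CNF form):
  <apply><or/><ci>c</ci><ci>j</ci><apply><not/><ci>p</ci></apply></apply>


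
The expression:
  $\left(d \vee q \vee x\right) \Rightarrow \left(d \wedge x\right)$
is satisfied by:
  {d: True, x: True, q: False}
  {d: True, q: True, x: True}
  {q: False, x: False, d: False}


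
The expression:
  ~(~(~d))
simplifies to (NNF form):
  ~d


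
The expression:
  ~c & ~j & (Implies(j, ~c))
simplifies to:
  ~c & ~j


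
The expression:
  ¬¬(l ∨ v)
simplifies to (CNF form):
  l ∨ v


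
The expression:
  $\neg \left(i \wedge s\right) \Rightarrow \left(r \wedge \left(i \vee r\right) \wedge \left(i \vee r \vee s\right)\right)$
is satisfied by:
  {r: True, s: True, i: True}
  {r: True, s: True, i: False}
  {r: True, i: True, s: False}
  {r: True, i: False, s: False}
  {s: True, i: True, r: False}


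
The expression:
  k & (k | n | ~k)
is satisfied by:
  {k: True}


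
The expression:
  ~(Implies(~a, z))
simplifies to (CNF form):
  ~a & ~z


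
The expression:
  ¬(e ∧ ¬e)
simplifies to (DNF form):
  True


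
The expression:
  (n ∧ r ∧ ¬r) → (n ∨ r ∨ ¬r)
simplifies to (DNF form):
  True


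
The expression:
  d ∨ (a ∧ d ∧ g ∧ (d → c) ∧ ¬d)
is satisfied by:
  {d: True}


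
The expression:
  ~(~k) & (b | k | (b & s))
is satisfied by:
  {k: True}


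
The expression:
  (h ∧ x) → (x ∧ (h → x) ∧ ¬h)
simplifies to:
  ¬h ∨ ¬x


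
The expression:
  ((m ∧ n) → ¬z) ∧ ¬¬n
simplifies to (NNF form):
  n ∧ (¬m ∨ ¬z)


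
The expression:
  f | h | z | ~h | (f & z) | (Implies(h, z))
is always true.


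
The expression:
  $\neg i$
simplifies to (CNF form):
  $\neg i$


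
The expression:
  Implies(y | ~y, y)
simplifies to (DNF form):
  y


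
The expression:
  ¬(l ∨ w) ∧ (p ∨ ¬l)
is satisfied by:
  {w: False, l: False}


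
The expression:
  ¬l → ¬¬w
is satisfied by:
  {l: True, w: True}
  {l: True, w: False}
  {w: True, l: False}


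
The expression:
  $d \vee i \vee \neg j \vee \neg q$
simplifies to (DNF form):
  $d \vee i \vee \neg j \vee \neg q$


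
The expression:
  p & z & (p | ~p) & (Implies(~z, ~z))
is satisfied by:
  {z: True, p: True}


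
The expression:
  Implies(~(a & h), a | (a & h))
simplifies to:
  a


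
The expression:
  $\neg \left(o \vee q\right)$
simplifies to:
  $\neg o \wedge \neg q$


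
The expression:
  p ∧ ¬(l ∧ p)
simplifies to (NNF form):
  p ∧ ¬l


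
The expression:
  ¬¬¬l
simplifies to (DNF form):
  ¬l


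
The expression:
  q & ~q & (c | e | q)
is never true.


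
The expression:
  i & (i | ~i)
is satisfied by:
  {i: True}


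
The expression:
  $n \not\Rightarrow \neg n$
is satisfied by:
  {n: True}


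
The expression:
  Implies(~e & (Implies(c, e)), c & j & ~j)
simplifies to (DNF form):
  c | e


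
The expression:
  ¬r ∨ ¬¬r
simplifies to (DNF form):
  True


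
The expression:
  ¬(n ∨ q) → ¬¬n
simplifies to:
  n ∨ q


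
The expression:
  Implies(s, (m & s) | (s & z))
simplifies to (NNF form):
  m | z | ~s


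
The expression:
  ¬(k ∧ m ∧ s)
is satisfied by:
  {s: False, k: False, m: False}
  {m: True, s: False, k: False}
  {k: True, s: False, m: False}
  {m: True, k: True, s: False}
  {s: True, m: False, k: False}
  {m: True, s: True, k: False}
  {k: True, s: True, m: False}


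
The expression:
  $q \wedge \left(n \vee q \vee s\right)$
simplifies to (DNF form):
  $q$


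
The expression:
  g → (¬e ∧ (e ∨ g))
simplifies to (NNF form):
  ¬e ∨ ¬g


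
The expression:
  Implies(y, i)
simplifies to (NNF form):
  i | ~y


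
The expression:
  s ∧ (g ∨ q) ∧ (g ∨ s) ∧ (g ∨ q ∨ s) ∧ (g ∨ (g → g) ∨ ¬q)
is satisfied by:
  {s: True, q: True, g: True}
  {s: True, q: True, g: False}
  {s: True, g: True, q: False}


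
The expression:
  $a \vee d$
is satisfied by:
  {a: True, d: True}
  {a: True, d: False}
  {d: True, a: False}


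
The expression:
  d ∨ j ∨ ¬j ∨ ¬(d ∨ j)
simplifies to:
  True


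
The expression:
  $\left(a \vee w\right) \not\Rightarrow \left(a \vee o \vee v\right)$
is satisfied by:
  {w: True, v: False, o: False, a: False}


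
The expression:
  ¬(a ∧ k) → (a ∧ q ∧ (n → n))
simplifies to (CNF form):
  a ∧ (k ∨ q)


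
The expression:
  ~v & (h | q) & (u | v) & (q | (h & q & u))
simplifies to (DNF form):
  q & u & ~v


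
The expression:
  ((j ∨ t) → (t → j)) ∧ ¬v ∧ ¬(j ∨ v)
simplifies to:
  ¬j ∧ ¬t ∧ ¬v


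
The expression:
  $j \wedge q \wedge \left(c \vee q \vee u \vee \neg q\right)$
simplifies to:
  $j \wedge q$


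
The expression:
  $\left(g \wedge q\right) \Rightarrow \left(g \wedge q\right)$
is always true.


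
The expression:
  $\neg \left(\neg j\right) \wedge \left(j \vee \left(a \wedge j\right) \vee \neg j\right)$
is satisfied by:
  {j: True}


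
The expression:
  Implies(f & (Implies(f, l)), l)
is always true.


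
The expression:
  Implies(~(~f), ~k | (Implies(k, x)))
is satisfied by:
  {x: True, k: False, f: False}
  {k: False, f: False, x: False}
  {f: True, x: True, k: False}
  {f: True, k: False, x: False}
  {x: True, k: True, f: False}
  {k: True, x: False, f: False}
  {f: True, k: True, x: True}


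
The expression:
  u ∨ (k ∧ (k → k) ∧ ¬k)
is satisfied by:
  {u: True}


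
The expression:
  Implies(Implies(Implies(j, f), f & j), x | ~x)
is always true.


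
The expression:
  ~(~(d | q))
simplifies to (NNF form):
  d | q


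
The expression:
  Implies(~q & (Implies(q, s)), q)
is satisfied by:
  {q: True}


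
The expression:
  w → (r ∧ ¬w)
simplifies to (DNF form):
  ¬w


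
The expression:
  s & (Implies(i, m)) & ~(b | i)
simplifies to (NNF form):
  s & ~b & ~i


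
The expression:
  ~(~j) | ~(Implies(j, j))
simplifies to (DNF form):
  j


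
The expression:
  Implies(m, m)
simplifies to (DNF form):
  True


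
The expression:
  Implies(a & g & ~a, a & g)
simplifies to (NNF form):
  True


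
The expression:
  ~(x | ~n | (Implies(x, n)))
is never true.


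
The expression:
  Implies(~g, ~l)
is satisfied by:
  {g: True, l: False}
  {l: False, g: False}
  {l: True, g: True}


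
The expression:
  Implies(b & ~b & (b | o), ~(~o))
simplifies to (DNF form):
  True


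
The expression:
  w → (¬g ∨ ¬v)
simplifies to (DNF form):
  ¬g ∨ ¬v ∨ ¬w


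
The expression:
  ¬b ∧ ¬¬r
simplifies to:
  r ∧ ¬b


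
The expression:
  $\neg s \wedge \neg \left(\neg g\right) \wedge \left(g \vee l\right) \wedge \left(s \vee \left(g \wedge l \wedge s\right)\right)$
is never true.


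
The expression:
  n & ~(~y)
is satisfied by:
  {y: True, n: True}


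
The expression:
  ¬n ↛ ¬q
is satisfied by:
  {q: True, n: False}


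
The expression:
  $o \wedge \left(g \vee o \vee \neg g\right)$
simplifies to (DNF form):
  $o$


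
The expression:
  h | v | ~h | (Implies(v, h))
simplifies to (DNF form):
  True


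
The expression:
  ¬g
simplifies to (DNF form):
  ¬g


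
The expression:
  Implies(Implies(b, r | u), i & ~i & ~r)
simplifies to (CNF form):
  b & ~r & ~u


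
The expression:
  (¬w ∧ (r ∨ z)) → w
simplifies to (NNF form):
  w ∨ (¬r ∧ ¬z)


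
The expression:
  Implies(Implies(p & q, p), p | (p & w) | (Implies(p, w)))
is always true.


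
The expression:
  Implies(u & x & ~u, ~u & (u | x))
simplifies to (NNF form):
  True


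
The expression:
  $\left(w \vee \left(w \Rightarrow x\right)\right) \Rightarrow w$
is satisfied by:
  {w: True}


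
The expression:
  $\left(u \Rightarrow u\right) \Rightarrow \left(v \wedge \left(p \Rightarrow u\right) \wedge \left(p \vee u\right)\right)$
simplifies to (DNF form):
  $u \wedge v$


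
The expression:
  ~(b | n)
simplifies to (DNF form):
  ~b & ~n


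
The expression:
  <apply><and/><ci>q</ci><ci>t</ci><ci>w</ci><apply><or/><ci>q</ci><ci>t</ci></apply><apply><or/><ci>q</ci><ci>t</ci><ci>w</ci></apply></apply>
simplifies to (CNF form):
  <apply><and/><ci>q</ci><ci>t</ci><ci>w</ci></apply>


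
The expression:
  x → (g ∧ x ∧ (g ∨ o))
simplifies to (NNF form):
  g ∨ ¬x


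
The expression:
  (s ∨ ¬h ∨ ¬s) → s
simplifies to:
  s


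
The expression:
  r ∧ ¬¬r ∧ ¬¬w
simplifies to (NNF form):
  r ∧ w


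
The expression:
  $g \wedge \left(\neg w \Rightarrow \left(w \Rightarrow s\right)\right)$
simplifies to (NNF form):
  $g$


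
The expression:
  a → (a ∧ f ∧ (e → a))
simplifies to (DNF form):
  f ∨ ¬a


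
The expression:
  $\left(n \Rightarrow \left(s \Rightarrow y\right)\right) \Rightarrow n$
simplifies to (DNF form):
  $n$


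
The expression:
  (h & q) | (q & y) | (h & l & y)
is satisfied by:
  {q: True, l: True, h: True, y: True}
  {q: True, h: True, y: True, l: False}
  {q: True, l: True, h: True, y: False}
  {q: True, h: True, y: False, l: False}
  {q: True, l: True, y: True, h: False}
  {q: True, y: True, h: False, l: False}
  {l: True, h: True, y: True, q: False}


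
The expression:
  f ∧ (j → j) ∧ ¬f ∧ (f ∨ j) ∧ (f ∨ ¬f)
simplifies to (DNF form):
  False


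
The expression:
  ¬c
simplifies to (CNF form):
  ¬c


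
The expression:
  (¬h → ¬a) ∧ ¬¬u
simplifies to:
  u ∧ (h ∨ ¬a)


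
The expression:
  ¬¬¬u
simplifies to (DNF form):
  ¬u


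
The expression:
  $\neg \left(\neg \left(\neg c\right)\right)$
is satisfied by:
  {c: False}


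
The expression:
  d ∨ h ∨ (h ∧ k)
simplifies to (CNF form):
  d ∨ h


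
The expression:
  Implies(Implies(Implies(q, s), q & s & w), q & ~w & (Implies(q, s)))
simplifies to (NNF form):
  ~q | (s & ~w)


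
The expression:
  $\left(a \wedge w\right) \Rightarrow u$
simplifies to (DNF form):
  $u \vee \neg a \vee \neg w$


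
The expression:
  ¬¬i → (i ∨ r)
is always true.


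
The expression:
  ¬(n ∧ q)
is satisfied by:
  {q: False, n: False}
  {n: True, q: False}
  {q: True, n: False}


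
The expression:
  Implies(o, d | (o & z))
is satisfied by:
  {d: True, z: True, o: False}
  {d: True, o: False, z: False}
  {z: True, o: False, d: False}
  {z: False, o: False, d: False}
  {d: True, z: True, o: True}
  {d: True, o: True, z: False}
  {z: True, o: True, d: False}


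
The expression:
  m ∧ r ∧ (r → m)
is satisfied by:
  {r: True, m: True}


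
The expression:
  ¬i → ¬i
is always true.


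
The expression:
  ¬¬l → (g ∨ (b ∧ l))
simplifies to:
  b ∨ g ∨ ¬l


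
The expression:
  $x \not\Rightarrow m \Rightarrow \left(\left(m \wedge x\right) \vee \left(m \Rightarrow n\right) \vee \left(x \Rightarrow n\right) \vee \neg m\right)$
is always true.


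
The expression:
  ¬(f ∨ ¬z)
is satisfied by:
  {z: True, f: False}


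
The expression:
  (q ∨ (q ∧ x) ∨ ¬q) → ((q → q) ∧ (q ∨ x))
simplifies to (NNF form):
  q ∨ x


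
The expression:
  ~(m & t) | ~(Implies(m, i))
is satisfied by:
  {m: False, t: False, i: False}
  {i: True, m: False, t: False}
  {t: True, m: False, i: False}
  {i: True, t: True, m: False}
  {m: True, i: False, t: False}
  {i: True, m: True, t: False}
  {t: True, m: True, i: False}


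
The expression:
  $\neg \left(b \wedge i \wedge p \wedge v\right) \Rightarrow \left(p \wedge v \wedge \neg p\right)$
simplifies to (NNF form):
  $b \wedge i \wedge p \wedge v$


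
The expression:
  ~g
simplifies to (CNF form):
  ~g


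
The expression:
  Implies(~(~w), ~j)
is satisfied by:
  {w: False, j: False}
  {j: True, w: False}
  {w: True, j: False}


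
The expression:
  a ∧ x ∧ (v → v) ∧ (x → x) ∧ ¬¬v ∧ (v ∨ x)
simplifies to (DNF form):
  a ∧ v ∧ x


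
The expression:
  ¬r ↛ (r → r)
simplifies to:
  False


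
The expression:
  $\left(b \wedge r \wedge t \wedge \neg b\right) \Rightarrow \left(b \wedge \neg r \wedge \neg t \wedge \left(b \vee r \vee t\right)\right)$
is always true.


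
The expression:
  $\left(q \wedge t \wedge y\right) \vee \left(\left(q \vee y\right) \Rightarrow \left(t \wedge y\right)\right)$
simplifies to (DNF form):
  $\left(t \wedge y\right) \vee \left(\neg q \wedge \neg y\right)$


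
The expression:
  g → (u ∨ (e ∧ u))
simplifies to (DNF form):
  u ∨ ¬g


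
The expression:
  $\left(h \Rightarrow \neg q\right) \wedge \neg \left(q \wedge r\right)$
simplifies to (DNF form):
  $\left(\neg h \wedge \neg r\right) \vee \neg q$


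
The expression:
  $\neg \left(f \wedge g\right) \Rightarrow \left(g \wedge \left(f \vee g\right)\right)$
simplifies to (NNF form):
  $g$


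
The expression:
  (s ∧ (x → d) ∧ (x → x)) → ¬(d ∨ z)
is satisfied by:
  {x: True, s: False, d: False, z: False}
  {x: False, s: False, d: False, z: False}
  {z: True, x: True, s: False, d: False}
  {z: True, x: False, s: False, d: False}
  {d: True, x: True, s: False, z: False}
  {d: True, x: False, s: False, z: False}
  {d: True, z: True, x: True, s: False}
  {d: True, z: True, x: False, s: False}
  {s: True, x: True, z: False, d: False}
  {s: True, x: False, z: False, d: False}
  {z: True, s: True, x: True, d: False}


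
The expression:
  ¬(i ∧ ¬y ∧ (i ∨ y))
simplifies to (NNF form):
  y ∨ ¬i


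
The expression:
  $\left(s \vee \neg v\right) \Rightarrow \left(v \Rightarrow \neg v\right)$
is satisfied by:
  {s: False, v: False}
  {v: True, s: False}
  {s: True, v: False}


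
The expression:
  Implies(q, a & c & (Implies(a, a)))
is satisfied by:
  {c: True, a: True, q: False}
  {c: True, a: False, q: False}
  {a: True, c: False, q: False}
  {c: False, a: False, q: False}
  {c: True, q: True, a: True}


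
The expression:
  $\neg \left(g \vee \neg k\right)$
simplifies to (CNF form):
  $k \wedge \neg g$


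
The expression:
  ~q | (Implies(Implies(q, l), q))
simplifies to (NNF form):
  True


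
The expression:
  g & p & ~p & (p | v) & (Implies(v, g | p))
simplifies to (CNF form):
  False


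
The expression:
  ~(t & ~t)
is always true.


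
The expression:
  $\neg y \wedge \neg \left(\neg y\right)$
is never true.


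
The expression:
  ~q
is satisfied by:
  {q: False}


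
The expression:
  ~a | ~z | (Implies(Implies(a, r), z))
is always true.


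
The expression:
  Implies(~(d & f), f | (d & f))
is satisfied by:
  {f: True}


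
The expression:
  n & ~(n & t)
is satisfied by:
  {n: True, t: False}


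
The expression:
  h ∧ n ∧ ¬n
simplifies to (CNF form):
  False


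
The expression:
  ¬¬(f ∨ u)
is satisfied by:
  {u: True, f: True}
  {u: True, f: False}
  {f: True, u: False}


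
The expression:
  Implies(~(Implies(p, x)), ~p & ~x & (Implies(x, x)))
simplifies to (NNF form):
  x | ~p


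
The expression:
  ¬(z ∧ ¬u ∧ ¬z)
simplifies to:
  True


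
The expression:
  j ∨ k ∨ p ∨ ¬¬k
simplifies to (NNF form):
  j ∨ k ∨ p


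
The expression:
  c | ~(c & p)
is always true.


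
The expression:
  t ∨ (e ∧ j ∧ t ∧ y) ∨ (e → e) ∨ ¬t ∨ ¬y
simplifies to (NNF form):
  True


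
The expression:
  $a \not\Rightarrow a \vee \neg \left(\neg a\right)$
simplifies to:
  $a$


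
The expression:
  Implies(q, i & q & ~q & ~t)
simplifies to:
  ~q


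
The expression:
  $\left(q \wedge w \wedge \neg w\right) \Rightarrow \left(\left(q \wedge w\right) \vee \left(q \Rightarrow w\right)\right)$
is always true.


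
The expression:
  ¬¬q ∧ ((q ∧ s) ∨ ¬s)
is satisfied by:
  {q: True}


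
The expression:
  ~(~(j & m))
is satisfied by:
  {m: True, j: True}


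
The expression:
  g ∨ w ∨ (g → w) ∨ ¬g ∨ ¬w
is always true.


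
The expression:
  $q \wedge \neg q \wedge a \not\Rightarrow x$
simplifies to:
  $\text{False}$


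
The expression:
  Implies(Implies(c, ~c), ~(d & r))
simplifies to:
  c | ~d | ~r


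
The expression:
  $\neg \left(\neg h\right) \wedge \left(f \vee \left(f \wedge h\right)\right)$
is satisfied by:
  {h: True, f: True}


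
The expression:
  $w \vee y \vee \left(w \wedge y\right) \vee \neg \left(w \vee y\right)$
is always true.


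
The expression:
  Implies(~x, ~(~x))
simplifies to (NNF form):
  x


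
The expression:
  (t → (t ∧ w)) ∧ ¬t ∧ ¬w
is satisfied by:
  {w: False, t: False}


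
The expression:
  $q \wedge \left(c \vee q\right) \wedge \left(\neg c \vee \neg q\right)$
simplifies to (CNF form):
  $q \wedge \neg c$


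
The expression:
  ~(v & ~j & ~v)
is always true.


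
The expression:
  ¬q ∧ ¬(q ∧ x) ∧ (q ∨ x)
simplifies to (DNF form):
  x ∧ ¬q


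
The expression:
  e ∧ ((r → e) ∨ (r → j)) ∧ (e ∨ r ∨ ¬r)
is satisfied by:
  {e: True}


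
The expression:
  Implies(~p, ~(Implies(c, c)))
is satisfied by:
  {p: True}


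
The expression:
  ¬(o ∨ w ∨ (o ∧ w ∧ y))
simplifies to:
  ¬o ∧ ¬w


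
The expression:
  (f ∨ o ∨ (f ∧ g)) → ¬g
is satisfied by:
  {o: False, g: False, f: False}
  {f: True, o: False, g: False}
  {o: True, f: False, g: False}
  {f: True, o: True, g: False}
  {g: True, f: False, o: False}


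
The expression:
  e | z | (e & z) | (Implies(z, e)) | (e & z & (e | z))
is always true.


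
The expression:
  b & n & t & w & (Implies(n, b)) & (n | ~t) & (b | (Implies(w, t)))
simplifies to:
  b & n & t & w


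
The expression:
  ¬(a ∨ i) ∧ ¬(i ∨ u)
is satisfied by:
  {u: False, i: False, a: False}


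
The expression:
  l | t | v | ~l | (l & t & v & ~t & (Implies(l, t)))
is always true.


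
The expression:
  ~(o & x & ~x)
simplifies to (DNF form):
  True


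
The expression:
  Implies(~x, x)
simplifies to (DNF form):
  x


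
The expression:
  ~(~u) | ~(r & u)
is always true.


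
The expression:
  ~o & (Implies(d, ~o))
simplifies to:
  ~o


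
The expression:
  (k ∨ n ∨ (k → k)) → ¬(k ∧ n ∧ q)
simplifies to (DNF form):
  ¬k ∨ ¬n ∨ ¬q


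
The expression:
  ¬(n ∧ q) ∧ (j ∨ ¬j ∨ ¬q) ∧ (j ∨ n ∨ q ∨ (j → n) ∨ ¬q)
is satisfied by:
  {q: False, n: False}
  {n: True, q: False}
  {q: True, n: False}


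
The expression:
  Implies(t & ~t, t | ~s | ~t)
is always true.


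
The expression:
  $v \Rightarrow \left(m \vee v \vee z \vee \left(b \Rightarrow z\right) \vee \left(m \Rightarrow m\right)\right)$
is always true.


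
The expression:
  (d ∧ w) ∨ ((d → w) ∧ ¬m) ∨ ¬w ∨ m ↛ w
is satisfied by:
  {d: True, w: False, m: False}
  {w: False, m: False, d: False}
  {d: True, m: True, w: False}
  {m: True, w: False, d: False}
  {d: True, w: True, m: False}
  {w: True, d: False, m: False}
  {d: True, m: True, w: True}


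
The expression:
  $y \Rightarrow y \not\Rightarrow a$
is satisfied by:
  {y: False, a: False}
  {a: True, y: False}
  {y: True, a: False}


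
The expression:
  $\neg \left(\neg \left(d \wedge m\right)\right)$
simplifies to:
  $d \wedge m$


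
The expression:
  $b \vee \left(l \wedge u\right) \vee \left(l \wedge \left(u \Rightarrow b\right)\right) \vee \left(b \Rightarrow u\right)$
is always true.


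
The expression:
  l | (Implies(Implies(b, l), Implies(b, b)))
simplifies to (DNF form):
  True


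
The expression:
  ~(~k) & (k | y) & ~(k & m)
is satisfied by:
  {k: True, m: False}


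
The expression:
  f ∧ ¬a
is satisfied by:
  {f: True, a: False}


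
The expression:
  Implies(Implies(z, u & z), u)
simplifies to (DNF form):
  u | z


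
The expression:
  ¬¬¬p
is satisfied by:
  {p: False}


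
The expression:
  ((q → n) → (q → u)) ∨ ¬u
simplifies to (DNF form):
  True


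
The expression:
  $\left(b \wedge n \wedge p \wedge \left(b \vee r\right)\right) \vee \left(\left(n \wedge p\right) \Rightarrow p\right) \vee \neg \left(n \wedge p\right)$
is always true.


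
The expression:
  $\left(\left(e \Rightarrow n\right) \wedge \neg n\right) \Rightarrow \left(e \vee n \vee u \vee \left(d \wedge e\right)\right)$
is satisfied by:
  {n: True, e: True, u: True}
  {n: True, e: True, u: False}
  {n: True, u: True, e: False}
  {n: True, u: False, e: False}
  {e: True, u: True, n: False}
  {e: True, u: False, n: False}
  {u: True, e: False, n: False}


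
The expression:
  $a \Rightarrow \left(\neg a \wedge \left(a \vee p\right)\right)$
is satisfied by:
  {a: False}


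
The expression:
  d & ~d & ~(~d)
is never true.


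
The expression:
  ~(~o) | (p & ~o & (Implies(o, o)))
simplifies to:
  o | p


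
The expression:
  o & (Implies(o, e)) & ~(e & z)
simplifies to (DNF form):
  e & o & ~z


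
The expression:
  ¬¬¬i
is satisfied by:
  {i: False}


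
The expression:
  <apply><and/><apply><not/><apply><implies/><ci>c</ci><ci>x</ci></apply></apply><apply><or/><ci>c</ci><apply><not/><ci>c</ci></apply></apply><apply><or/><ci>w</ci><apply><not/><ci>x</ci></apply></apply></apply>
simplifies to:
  <apply><and/><ci>c</ci><apply><not/><ci>x</ci></apply></apply>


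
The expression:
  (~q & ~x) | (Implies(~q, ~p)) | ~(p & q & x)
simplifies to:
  True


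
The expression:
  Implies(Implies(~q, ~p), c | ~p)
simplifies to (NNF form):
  c | ~p | ~q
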